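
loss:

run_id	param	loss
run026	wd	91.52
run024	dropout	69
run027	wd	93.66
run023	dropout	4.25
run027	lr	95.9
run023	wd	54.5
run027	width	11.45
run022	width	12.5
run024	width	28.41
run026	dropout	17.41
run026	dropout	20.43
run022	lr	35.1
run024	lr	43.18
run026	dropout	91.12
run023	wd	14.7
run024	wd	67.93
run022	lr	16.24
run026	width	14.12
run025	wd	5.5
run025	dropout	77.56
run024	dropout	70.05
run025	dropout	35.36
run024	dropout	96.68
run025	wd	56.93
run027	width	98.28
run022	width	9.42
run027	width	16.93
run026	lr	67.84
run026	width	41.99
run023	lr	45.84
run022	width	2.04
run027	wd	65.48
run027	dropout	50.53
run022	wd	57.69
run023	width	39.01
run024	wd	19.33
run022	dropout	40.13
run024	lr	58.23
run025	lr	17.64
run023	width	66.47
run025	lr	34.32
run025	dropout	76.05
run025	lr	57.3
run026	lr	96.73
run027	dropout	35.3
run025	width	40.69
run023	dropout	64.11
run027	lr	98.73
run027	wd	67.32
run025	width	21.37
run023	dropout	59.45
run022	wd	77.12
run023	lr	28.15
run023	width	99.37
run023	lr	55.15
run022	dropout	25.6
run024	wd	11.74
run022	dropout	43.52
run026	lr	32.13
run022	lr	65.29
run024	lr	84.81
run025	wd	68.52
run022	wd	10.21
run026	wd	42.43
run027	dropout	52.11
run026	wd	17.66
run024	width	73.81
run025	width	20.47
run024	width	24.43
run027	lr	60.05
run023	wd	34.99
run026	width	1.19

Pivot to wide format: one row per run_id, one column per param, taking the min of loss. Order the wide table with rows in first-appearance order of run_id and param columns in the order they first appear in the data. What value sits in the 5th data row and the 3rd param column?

With rows in first-appearance order of run_id, row 5 is run_id=run022. param columns in first-appearance order: wd, dropout, lr, width; column 3 is lr.
Long rows with run_id=run022, param=lr: min(35.1, 16.24, 65.29) = 16.24.

16.24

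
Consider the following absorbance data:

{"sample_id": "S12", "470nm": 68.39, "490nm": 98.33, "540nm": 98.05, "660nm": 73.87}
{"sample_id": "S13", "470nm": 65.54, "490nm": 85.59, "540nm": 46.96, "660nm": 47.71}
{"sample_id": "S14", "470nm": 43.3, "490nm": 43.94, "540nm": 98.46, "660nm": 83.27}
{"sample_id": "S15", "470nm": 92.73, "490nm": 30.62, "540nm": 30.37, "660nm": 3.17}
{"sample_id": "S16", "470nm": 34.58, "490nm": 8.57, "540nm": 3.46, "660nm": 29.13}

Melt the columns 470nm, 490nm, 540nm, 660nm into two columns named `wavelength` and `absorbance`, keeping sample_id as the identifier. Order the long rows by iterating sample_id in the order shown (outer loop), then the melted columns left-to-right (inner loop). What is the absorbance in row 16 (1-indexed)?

20 rows total (5 × 4). Row 16: index ⌊(16-1)/4⌋ = 3 into sample_id → S15; (16-1) mod 4 = 3 into the melted columns → 660nm.
So row 16 is (S15, 660nm, 3.17); absorbance = 3.17.

3.17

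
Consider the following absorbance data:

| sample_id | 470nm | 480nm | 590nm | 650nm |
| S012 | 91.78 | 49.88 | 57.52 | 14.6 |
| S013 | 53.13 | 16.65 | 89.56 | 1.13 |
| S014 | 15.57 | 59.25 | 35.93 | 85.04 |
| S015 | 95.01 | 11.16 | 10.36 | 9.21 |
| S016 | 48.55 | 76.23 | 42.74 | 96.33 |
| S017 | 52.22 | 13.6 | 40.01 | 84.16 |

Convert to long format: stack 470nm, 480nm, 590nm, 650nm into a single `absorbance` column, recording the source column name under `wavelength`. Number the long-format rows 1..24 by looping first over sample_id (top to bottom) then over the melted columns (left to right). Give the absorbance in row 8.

1.13

24 rows total (6 × 4). Row 8: index ⌊(8-1)/4⌋ = 1 into sample_id → S013; (8-1) mod 4 = 3 into the melted columns → 650nm.
So row 8 is (S013, 650nm, 1.13); absorbance = 1.13.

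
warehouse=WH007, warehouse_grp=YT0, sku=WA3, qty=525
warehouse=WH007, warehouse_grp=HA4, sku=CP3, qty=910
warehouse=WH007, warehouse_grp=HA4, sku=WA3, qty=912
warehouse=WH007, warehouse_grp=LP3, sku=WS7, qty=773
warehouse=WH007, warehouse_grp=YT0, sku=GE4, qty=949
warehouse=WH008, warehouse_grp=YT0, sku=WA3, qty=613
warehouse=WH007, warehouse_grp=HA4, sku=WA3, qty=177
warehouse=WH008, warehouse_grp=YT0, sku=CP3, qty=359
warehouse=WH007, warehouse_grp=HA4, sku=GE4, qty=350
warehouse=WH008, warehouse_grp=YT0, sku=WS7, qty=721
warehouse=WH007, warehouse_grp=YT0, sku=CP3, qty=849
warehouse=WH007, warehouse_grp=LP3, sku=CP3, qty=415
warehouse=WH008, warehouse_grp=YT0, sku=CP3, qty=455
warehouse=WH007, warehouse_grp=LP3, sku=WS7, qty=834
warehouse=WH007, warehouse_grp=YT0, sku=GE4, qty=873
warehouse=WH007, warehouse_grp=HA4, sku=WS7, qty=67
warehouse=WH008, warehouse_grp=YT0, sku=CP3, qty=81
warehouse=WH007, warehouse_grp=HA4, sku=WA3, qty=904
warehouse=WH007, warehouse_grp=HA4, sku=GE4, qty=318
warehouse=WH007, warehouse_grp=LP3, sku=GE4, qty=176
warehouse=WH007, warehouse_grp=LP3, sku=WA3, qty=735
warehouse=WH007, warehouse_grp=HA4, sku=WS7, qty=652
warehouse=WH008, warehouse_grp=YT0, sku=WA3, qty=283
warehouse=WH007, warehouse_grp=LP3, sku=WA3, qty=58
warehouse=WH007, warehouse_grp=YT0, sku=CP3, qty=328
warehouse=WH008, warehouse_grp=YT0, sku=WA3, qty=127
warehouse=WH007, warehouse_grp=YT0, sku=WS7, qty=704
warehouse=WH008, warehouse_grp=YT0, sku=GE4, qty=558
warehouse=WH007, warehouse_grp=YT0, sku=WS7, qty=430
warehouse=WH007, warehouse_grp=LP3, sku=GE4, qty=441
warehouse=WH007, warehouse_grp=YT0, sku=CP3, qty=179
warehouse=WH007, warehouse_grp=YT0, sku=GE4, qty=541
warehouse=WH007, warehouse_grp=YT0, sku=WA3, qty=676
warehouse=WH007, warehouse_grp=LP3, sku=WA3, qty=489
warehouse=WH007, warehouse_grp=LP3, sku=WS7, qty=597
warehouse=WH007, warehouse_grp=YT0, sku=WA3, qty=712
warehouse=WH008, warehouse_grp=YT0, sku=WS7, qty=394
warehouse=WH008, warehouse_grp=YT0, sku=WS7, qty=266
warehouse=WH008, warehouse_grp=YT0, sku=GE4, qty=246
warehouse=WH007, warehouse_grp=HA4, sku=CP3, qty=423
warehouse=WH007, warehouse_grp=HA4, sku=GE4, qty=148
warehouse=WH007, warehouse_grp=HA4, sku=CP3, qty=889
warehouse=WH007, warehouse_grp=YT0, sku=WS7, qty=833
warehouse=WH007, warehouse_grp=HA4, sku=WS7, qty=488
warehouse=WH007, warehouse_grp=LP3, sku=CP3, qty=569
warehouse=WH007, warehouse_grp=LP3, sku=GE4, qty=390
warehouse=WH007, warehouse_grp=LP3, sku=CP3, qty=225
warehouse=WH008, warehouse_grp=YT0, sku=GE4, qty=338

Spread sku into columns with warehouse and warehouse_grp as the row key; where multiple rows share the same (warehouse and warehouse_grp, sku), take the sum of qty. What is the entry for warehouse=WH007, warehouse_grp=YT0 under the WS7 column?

1967

Rows with warehouse=WH007, warehouse_grp=YT0 and sku=WS7: qty values are 704, 430, 833.
704 + 430 + 833 = 1967.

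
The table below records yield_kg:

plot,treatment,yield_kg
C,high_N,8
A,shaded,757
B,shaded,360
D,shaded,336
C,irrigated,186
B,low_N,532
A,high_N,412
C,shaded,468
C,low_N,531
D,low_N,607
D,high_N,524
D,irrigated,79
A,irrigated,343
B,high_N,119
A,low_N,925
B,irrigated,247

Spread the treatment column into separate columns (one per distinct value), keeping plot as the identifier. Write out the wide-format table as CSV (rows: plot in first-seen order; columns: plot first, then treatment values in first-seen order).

plot,high_N,shaded,irrigated,low_N
C,8,468,186,531
A,412,757,343,925
B,119,360,247,532
D,524,336,79,607

Columns: plot plus the 4 distinct treatment values (high_N, shaded, irrigated, low_N).
For example, row C column high_N takes yield_kg=8 from the long row (C, high_N).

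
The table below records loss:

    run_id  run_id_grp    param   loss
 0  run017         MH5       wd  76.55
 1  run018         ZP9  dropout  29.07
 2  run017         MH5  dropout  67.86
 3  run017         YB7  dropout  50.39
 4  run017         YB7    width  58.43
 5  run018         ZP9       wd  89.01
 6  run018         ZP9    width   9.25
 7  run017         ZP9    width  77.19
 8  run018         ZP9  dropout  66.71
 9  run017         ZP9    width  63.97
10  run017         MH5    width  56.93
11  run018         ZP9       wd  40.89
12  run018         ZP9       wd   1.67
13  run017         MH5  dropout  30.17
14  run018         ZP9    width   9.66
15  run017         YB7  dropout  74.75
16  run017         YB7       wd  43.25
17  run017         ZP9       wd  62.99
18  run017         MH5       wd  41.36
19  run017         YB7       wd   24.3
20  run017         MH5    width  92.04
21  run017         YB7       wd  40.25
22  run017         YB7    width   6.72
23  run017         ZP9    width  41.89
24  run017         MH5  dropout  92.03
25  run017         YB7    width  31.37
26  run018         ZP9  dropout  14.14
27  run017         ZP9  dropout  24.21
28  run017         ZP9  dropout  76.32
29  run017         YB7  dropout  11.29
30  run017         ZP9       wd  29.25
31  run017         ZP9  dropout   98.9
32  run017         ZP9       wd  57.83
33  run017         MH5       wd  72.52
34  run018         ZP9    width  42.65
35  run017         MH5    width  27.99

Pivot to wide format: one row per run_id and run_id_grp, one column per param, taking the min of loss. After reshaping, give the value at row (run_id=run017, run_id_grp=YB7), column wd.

24.3

Rows with run_id=run017, run_id_grp=YB7 and param=wd: loss values are 43.25, 24.3, 40.25.
min(43.25, 24.3, 40.25) = 24.3.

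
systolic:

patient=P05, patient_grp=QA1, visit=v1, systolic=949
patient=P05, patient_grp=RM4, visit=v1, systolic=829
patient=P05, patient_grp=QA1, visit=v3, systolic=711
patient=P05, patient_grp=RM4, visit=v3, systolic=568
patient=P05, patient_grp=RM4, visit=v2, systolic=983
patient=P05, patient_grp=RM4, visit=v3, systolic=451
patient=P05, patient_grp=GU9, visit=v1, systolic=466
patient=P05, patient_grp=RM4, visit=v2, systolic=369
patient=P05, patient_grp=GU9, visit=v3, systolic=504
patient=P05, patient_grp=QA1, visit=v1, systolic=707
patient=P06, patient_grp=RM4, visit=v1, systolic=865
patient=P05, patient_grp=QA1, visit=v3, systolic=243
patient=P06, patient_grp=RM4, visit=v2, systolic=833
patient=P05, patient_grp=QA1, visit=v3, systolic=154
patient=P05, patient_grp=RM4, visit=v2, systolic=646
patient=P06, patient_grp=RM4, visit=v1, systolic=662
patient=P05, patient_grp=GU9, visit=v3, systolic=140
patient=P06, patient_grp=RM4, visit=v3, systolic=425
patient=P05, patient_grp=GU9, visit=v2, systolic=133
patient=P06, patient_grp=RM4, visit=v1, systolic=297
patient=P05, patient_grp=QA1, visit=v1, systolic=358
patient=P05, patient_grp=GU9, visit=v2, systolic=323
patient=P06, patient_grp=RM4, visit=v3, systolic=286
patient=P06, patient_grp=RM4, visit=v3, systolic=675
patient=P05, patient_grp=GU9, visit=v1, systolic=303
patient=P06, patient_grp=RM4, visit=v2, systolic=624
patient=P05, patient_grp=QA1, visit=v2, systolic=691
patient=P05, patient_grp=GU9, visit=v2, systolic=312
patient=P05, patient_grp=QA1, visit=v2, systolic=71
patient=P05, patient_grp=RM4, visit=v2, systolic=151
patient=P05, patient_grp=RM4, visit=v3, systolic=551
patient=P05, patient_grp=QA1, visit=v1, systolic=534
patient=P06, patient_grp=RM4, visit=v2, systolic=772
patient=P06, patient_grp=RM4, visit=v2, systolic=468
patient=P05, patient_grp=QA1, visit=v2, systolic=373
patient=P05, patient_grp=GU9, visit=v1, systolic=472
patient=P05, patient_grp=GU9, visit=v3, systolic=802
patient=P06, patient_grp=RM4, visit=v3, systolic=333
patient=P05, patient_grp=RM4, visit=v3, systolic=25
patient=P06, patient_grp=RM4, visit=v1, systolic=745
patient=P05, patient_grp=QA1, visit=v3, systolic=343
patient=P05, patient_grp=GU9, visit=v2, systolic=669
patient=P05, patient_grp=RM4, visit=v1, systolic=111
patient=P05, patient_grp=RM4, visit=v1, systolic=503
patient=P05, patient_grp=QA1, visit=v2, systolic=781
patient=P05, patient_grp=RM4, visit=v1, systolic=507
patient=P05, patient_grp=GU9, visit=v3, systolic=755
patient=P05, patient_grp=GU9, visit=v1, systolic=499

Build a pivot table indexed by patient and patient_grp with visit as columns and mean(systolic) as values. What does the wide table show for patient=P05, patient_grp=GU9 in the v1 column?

435

Rows with patient=P05, patient_grp=GU9 and visit=v1: systolic values are 466, 303, 472, 499.
(466 + 303 + 472 + 499) / 4 = 435.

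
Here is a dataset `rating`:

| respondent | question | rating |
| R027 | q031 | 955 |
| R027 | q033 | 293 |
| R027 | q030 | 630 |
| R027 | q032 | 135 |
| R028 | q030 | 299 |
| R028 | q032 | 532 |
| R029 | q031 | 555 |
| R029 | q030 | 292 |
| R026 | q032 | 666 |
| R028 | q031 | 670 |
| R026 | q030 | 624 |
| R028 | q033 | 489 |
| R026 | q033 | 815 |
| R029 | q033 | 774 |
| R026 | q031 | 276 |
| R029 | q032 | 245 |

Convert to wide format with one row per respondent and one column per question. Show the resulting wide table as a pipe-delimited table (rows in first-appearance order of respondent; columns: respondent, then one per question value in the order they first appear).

Columns: respondent plus the 4 distinct question values (q031, q033, q030, q032).
For example, row R027 column q031 takes rating=955 from the long row (R027, q031).

| respondent | q031 | q033 | q030 | q032 |
| R027 | 955 | 293 | 630 | 135 |
| R028 | 670 | 489 | 299 | 532 |
| R029 | 555 | 774 | 292 | 245 |
| R026 | 276 | 815 | 624 | 666 |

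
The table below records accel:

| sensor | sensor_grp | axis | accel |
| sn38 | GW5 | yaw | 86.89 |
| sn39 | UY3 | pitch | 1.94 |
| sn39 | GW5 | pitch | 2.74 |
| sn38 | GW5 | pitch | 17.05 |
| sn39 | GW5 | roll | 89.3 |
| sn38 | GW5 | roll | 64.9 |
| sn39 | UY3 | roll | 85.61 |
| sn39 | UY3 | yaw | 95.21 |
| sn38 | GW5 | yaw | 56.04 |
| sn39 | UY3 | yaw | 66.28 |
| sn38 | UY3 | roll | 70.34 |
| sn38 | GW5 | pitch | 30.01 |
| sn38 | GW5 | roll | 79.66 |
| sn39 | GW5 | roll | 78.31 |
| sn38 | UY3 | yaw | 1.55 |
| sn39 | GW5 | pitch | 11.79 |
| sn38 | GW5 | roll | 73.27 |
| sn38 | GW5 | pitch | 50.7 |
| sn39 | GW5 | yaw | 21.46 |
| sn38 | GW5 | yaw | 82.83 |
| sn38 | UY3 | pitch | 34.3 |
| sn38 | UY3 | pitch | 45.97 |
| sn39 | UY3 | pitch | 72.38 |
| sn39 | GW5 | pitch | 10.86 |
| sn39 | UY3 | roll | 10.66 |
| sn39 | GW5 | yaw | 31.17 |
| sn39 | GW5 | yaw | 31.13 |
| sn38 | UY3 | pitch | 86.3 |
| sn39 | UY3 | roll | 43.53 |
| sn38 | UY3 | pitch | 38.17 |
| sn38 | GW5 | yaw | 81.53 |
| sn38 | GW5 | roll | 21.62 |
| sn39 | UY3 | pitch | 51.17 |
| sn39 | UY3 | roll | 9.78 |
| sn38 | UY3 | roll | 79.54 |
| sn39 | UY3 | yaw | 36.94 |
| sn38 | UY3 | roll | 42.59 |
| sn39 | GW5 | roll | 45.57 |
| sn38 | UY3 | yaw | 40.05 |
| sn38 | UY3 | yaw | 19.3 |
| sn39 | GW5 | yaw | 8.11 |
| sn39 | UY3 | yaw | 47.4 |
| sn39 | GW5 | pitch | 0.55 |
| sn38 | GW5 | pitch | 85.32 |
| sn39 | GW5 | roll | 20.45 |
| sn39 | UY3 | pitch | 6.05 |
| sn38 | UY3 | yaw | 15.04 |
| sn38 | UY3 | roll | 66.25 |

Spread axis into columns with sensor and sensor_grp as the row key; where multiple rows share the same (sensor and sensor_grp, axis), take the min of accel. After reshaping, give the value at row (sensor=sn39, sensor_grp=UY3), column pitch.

1.94

Rows with sensor=sn39, sensor_grp=UY3 and axis=pitch: accel values are 1.94, 72.38, 51.17, 6.05.
min(1.94, 72.38, 51.17, 6.05) = 1.94.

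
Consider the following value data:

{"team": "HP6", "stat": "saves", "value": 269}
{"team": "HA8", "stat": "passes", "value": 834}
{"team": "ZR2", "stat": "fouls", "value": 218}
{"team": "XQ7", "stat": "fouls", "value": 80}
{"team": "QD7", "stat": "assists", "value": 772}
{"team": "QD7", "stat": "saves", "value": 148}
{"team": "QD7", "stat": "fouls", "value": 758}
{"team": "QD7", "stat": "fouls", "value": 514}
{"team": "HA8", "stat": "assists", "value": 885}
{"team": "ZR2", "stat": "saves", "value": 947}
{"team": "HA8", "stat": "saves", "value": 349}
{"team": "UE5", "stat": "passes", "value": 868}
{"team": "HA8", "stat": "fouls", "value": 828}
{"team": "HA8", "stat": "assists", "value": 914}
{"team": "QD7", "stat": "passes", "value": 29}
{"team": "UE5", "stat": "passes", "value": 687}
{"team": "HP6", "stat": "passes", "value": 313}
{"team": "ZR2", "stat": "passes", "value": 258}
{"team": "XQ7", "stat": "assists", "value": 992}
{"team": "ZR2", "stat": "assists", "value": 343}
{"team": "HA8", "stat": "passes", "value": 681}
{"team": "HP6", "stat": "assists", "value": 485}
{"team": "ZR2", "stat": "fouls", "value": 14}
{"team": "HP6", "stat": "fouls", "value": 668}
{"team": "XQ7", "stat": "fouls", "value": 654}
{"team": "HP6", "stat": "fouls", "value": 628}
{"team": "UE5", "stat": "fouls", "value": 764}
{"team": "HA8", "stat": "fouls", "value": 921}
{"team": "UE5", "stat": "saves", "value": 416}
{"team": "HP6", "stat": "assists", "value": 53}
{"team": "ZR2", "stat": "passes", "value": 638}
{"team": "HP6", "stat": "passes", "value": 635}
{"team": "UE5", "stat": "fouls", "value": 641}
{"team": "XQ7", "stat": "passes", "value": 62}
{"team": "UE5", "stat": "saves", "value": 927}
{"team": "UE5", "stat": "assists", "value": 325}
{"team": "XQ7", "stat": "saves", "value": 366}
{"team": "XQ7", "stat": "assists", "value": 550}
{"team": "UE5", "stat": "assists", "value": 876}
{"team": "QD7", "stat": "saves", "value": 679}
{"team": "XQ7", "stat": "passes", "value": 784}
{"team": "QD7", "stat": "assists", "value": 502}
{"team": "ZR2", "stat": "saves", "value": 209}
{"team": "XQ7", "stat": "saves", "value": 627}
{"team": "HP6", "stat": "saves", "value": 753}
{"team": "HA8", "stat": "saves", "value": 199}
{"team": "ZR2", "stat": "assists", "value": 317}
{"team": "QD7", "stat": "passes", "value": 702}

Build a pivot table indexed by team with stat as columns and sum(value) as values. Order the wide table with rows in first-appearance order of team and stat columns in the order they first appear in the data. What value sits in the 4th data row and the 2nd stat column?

846

With rows in first-appearance order of team, row 4 is team=XQ7. stat columns in first-appearance order: saves, passes, fouls, assists; column 2 is passes.
Long rows with team=XQ7, stat=passes: 62 + 784 = 846.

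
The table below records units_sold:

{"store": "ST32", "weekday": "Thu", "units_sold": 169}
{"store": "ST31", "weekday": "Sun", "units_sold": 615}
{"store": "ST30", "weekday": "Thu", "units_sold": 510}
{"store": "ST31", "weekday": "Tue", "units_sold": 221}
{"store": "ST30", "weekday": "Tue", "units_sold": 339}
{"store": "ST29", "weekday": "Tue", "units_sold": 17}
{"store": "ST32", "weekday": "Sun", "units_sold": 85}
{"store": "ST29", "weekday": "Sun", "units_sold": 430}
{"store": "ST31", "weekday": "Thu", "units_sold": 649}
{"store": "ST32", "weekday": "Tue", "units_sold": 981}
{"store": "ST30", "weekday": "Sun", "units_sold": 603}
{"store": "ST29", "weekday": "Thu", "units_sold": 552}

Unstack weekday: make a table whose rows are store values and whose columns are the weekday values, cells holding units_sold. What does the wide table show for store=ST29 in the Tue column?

17

Wide layout: rows indexed by store, columns are the 3 distinct weekday values (Thu, Sun, Tue).
Cell (store=ST29, weekday=Tue) draws from the long row where store=ST29 and weekday=Tue, which has units_sold=17.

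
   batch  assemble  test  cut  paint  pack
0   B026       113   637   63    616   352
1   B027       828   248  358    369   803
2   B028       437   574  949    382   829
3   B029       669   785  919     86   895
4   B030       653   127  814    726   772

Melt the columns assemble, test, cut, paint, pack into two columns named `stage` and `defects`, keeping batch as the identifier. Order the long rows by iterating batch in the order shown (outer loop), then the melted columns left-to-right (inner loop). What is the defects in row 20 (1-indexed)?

895

25 rows total (5 × 5). Row 20: index ⌊(20-1)/5⌋ = 3 into batch → B029; (20-1) mod 5 = 4 into the melted columns → pack.
So row 20 is (B029, pack, 895); defects = 895.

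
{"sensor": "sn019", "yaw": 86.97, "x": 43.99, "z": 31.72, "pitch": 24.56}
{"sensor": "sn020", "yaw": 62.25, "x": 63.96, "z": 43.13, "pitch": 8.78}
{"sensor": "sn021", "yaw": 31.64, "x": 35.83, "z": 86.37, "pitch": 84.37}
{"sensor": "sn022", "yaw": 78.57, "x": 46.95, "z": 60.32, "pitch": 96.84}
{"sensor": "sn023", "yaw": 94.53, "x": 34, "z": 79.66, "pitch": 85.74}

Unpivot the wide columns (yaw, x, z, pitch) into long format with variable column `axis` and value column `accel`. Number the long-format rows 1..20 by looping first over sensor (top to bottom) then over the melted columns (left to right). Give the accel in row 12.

84.37

20 rows total (5 × 4). Row 12: index ⌊(12-1)/4⌋ = 2 into sensor → sn021; (12-1) mod 4 = 3 into the melted columns → pitch.
So row 12 is (sn021, pitch, 84.37); accel = 84.37.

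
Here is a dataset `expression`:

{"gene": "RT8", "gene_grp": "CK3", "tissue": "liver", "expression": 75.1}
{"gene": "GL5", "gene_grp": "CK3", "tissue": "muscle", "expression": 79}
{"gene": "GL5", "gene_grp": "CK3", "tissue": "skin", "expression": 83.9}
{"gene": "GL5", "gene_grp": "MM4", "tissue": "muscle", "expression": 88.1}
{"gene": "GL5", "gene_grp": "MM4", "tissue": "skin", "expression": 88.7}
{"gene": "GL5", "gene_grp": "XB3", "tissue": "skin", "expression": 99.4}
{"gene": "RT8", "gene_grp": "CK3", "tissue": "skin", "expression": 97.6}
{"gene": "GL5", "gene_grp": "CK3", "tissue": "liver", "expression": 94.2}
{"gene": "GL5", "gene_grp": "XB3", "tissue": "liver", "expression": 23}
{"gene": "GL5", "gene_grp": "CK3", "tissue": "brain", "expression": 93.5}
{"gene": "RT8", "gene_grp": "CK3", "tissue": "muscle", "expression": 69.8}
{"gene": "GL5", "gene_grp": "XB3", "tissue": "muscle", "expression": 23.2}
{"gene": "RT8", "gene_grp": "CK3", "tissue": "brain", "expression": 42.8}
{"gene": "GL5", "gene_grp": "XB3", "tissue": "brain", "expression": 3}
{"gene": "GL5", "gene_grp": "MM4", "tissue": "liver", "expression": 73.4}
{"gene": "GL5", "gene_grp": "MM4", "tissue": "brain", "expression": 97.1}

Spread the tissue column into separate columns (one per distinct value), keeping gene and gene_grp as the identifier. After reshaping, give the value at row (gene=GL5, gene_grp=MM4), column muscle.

Wide layout: rows indexed by gene and gene_grp, columns are the 4 distinct tissue values (liver, muscle, skin, brain).
Cell (gene=GL5, gene_grp=MM4, tissue=muscle) draws from the long row where gene=GL5, gene_grp=MM4 and tissue=muscle, which has expression=88.1.

88.1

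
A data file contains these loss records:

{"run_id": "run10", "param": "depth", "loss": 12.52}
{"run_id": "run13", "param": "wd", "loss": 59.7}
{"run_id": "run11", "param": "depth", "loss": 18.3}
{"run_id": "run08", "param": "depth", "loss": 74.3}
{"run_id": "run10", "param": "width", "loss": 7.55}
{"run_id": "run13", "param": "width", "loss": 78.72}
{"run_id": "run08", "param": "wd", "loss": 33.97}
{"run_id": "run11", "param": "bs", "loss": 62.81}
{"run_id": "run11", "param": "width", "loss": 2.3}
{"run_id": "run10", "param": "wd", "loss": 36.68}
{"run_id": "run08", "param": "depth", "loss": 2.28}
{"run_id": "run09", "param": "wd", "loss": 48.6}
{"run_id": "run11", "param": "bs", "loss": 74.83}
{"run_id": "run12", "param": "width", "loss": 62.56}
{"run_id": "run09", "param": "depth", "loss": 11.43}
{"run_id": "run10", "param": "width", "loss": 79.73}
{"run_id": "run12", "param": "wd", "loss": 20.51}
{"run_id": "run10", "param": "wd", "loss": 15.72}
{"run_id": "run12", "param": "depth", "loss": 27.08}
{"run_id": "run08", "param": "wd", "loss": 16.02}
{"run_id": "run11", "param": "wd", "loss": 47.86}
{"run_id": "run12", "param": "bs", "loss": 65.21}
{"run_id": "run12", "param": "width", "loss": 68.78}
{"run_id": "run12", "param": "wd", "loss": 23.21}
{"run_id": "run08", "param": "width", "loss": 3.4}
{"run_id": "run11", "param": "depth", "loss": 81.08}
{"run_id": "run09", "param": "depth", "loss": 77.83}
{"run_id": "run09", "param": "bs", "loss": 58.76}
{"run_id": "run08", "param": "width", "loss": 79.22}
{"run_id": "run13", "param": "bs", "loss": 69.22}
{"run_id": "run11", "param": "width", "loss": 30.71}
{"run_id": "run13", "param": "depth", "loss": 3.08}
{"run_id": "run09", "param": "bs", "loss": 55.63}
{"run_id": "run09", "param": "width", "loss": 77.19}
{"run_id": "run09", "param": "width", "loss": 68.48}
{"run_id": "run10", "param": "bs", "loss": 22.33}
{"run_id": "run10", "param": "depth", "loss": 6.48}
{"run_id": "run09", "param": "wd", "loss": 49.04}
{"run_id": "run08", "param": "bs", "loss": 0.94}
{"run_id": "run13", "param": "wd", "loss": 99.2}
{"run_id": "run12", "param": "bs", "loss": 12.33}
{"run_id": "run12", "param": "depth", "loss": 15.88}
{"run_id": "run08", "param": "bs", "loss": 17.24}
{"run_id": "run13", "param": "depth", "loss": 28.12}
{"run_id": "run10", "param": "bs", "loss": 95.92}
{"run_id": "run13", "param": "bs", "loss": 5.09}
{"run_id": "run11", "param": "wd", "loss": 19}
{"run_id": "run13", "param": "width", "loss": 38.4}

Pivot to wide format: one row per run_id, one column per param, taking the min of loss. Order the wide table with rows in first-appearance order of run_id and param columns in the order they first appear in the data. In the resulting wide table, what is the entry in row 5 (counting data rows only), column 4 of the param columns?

With rows in first-appearance order of run_id, row 5 is run_id=run09. param columns in first-appearance order: depth, wd, width, bs; column 4 is bs.
Long rows with run_id=run09, param=bs: min(58.76, 55.63) = 55.63.

55.63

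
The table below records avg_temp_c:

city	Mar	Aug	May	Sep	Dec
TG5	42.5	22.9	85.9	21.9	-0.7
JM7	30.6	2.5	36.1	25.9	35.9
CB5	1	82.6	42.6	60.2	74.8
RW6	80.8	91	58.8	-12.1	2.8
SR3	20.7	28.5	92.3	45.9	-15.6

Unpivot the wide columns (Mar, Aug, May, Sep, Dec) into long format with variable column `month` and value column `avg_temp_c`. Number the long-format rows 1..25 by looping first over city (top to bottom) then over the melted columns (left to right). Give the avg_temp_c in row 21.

25 rows total (5 × 5). Row 21: index ⌊(21-1)/5⌋ = 4 into city → SR3; (21-1) mod 5 = 0 into the melted columns → Mar.
So row 21 is (SR3, Mar, 20.7); avg_temp_c = 20.7.

20.7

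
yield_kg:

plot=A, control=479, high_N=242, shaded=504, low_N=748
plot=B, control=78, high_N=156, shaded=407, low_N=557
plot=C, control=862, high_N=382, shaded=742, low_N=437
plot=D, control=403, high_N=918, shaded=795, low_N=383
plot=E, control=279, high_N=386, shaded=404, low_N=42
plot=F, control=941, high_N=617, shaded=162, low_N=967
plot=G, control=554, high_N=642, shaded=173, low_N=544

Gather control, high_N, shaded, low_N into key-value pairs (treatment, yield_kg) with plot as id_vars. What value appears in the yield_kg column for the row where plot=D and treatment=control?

Unpivoting turns each (plot, wide-column) pair into one long row.
The wide cell at row D, column control holds 403, so the long row (D, control) has yield_kg=403.

403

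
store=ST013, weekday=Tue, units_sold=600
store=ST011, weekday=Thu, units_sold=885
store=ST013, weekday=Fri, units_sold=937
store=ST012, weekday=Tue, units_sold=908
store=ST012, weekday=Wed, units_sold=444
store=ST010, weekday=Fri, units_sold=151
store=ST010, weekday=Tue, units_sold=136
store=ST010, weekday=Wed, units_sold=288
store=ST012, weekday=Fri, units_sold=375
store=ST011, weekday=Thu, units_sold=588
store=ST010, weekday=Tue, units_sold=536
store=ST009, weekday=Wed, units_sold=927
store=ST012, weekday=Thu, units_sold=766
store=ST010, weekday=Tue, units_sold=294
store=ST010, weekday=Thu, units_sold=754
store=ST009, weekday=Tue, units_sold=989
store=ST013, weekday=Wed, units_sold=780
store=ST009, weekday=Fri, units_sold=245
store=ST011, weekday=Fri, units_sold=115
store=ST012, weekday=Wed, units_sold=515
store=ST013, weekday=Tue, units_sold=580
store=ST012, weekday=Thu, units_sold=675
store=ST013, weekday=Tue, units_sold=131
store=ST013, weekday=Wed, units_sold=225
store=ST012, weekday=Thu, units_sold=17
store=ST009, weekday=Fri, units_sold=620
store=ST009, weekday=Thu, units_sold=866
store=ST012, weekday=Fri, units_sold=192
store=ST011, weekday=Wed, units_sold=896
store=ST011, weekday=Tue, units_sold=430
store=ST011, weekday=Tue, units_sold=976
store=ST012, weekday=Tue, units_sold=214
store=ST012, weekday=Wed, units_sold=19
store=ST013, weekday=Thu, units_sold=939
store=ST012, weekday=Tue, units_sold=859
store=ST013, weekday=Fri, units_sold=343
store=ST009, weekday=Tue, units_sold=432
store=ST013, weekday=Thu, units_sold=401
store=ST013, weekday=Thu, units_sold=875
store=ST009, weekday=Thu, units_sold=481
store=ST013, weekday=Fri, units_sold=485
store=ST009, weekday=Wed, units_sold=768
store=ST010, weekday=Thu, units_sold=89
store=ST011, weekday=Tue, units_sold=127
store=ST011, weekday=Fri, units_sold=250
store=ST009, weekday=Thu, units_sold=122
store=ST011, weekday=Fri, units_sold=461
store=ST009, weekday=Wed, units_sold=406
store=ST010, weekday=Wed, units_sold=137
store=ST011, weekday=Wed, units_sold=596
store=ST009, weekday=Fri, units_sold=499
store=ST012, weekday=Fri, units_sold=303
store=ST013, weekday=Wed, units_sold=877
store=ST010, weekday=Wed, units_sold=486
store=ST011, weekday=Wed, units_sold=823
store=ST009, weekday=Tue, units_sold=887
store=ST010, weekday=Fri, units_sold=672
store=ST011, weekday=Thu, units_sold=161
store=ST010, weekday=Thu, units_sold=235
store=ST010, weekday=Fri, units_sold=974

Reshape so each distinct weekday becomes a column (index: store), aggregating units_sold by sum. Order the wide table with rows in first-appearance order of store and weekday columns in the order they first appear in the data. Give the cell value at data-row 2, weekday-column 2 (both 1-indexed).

With rows in first-appearance order of store, row 2 is store=ST011. weekday columns in first-appearance order: Tue, Thu, Fri, Wed; column 2 is Thu.
Long rows with store=ST011, weekday=Thu: 885 + 588 + 161 = 1634.

1634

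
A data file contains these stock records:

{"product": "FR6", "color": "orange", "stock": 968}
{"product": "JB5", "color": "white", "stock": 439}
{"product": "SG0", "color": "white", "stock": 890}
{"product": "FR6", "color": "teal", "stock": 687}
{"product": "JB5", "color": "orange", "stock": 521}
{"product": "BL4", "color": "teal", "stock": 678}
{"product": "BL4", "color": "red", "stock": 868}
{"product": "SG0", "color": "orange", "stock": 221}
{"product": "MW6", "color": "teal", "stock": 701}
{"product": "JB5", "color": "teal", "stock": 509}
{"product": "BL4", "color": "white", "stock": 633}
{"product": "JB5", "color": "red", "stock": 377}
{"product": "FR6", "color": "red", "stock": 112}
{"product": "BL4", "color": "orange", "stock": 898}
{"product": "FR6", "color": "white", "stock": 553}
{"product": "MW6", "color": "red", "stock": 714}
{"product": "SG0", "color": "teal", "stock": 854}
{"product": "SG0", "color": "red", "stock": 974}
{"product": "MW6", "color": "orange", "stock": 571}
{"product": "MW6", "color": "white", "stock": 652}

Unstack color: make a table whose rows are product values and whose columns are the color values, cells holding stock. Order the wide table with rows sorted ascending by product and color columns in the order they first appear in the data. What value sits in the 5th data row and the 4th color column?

With rows sorted ascending by product, row 5 is product=SG0. color columns in first-appearance order: orange, white, teal, red; column 4 is red.
Long rows with product=SG0, color=red: stock = 974.

974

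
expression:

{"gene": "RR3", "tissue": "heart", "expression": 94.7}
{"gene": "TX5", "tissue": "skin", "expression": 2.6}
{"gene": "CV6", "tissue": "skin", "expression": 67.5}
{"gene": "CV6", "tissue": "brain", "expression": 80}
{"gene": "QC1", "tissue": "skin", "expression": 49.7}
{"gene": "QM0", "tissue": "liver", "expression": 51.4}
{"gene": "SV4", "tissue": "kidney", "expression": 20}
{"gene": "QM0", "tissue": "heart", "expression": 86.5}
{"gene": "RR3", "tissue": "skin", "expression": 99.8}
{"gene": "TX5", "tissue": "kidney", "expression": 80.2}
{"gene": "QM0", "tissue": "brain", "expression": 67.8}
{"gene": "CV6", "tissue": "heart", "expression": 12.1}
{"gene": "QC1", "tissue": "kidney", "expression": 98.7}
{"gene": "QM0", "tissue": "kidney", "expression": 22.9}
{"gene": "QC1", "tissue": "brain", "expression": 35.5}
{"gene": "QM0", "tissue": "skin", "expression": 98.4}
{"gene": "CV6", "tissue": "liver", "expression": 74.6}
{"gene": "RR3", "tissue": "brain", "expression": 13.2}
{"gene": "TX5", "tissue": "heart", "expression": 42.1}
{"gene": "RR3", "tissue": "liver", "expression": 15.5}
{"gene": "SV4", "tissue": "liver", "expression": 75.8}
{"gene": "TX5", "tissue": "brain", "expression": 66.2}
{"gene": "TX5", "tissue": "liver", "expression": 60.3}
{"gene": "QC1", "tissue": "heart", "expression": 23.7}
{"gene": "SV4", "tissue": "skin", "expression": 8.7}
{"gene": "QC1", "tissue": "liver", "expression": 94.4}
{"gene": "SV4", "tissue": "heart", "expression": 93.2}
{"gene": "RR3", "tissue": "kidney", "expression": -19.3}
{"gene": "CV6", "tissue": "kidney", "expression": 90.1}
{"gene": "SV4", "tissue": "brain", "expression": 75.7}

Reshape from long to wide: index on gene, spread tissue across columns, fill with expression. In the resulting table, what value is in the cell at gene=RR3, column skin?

Wide layout: rows indexed by gene, columns are the 5 distinct tissue values (heart, skin, brain, liver, kidney).
Cell (gene=RR3, tissue=skin) draws from the long row where gene=RR3 and tissue=skin, which has expression=99.8.

99.8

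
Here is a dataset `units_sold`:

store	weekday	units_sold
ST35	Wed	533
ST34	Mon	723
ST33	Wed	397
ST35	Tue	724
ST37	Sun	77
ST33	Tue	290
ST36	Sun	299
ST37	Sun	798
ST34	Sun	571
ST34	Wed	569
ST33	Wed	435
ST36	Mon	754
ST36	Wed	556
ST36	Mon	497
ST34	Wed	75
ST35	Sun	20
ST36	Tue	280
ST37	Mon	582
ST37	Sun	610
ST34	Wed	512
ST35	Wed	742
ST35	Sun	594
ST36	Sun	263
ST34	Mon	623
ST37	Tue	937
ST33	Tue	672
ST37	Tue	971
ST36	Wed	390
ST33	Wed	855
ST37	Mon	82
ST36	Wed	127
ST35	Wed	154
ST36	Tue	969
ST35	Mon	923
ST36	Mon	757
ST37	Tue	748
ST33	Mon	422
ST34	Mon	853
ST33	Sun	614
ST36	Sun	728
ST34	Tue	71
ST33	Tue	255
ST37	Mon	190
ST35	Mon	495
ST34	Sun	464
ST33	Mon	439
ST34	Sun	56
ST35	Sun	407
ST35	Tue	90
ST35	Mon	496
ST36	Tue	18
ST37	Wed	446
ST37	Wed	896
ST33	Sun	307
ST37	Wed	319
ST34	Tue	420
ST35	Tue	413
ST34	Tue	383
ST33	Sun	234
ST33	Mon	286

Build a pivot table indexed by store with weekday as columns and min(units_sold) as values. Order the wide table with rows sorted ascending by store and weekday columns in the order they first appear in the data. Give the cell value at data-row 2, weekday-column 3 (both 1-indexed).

71

With rows sorted ascending by store, row 2 is store=ST34. weekday columns in first-appearance order: Wed, Mon, Tue, Sun; column 3 is Tue.
Long rows with store=ST34, weekday=Tue: min(71, 420, 383) = 71.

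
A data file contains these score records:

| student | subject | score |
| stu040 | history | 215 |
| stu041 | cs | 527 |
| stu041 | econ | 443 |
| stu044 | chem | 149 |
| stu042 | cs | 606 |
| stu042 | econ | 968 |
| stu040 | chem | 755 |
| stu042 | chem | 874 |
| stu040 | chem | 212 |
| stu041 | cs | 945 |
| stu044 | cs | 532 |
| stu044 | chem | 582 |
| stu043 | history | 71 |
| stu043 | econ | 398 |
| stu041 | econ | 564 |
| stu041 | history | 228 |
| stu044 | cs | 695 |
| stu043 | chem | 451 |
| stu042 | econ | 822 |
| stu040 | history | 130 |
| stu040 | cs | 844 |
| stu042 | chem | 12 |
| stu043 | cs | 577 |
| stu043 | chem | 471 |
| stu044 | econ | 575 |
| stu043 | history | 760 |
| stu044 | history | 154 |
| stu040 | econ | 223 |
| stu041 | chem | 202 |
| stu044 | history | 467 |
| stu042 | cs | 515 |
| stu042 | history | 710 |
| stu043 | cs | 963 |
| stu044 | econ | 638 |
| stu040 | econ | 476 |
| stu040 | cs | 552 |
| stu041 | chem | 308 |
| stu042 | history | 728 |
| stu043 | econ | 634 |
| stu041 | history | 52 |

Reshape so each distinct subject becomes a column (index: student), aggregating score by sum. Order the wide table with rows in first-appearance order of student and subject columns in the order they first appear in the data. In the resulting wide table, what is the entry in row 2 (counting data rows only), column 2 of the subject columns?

With rows in first-appearance order of student, row 2 is student=stu041. subject columns in first-appearance order: history, cs, econ, chem; column 2 is cs.
Long rows with student=stu041, subject=cs: 527 + 945 = 1472.

1472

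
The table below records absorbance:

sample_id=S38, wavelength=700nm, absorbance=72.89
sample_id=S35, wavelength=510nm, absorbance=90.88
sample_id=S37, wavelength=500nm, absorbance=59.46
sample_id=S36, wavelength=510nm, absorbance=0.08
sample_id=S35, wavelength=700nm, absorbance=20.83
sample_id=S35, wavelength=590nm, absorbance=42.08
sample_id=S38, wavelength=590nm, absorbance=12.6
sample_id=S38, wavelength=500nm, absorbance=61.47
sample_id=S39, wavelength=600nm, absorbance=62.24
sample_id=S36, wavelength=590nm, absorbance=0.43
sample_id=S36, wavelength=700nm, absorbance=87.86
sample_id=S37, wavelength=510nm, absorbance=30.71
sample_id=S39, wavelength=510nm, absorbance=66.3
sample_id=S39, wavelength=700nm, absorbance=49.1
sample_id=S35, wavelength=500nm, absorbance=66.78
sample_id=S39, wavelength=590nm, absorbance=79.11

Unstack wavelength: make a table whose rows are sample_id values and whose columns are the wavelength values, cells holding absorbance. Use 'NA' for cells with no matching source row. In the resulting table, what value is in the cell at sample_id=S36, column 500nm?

No long-format row has sample_id=S36 and wavelength=500nm, so the cell is NA.

NA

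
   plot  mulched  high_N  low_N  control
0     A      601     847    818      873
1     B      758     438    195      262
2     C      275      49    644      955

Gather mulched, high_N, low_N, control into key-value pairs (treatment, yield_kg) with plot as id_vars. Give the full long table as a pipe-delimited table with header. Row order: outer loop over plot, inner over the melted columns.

| plot | treatment | yield_kg |
| A | mulched | 601 |
| A | high_N | 847 |
| A | low_N | 818 |
| A | control | 873 |
| B | mulched | 758 |
| B | high_N | 438 |
| B | low_N | 195 |
| B | control | 262 |
| C | mulched | 275 |
| C | high_N | 49 |
| C | low_N | 644 |
| C | control | 955 |

Each (plot, column) pair becomes one row: 3 × 4 = 12 rows.
For example, (A, mulched) → yield_kg=601.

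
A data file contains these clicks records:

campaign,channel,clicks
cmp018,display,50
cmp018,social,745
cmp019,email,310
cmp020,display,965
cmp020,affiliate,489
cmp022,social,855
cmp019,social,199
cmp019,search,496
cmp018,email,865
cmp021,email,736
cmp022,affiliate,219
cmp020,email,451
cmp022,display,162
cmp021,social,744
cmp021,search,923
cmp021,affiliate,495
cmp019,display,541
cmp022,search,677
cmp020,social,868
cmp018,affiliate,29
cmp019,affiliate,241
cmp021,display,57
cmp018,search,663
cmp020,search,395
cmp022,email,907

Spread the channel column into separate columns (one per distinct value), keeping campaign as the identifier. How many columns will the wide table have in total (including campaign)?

1 column for campaign plus 5 distinct channel values → 6 columns.

6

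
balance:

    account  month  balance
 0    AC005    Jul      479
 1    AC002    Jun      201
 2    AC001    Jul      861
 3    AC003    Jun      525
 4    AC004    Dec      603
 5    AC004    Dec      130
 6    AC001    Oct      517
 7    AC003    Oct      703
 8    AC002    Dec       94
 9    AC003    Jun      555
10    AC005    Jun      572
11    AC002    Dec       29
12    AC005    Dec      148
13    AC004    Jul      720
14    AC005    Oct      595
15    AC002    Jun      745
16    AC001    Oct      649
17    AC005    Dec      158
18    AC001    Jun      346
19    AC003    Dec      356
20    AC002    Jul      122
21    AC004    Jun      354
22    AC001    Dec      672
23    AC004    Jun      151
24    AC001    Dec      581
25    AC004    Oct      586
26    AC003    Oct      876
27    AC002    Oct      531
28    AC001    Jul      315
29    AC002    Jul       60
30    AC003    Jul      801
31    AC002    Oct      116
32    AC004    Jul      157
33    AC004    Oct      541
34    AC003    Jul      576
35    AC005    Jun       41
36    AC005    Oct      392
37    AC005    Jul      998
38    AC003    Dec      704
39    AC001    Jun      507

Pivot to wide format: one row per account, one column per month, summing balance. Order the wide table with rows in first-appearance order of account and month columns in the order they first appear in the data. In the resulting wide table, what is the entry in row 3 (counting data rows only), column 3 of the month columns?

1253

With rows in first-appearance order of account, row 3 is account=AC001. month columns in first-appearance order: Jul, Jun, Dec, Oct; column 3 is Dec.
Long rows with account=AC001, month=Dec: 672 + 581 = 1253.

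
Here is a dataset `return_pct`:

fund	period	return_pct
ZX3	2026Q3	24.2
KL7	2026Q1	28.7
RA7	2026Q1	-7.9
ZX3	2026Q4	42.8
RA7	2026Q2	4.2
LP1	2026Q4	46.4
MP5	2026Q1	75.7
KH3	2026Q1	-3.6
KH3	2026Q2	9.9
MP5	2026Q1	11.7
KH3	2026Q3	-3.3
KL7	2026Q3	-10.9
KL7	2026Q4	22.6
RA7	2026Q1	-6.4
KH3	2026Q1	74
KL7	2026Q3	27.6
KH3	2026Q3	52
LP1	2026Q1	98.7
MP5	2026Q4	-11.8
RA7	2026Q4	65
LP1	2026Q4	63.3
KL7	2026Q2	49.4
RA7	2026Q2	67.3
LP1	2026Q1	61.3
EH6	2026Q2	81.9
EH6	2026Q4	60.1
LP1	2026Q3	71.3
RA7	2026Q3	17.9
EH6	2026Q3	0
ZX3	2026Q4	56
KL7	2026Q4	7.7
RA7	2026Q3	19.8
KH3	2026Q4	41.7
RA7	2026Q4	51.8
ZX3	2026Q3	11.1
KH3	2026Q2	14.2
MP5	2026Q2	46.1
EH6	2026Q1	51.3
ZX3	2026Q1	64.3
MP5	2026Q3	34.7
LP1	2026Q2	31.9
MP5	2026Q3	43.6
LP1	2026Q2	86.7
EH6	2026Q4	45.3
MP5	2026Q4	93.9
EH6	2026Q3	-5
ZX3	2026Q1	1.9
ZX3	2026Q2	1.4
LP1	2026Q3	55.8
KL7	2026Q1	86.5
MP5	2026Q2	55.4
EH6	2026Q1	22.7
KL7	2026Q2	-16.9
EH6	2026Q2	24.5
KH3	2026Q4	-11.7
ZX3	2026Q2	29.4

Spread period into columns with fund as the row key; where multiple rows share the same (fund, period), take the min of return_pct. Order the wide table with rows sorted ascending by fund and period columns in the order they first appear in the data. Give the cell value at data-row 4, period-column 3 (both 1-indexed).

With rows sorted ascending by fund, row 4 is fund=LP1. period columns in first-appearance order: 2026Q3, 2026Q1, 2026Q4, 2026Q2; column 3 is 2026Q4.
Long rows with fund=LP1, period=2026Q4: min(46.4, 63.3) = 46.4.

46.4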